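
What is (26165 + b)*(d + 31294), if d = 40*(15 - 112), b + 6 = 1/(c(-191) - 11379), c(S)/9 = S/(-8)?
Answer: 21349463579742/29771 ≈ 7.1712e+8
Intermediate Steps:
c(S) = -9*S/8 (c(S) = 9*(S/(-8)) = 9*(-S/8) = -9*S/8)
b = -535886/89313 (b = -6 + 1/(-9/8*(-191) - 11379) = -6 + 1/(1719/8 - 11379) = -6 + 1/(-89313/8) = -6 - 8/89313 = -535886/89313 ≈ -6.0001)
d = -3880 (d = 40*(-97) = -3880)
(26165 + b)*(d + 31294) = (26165 - 535886/89313)*(-3880 + 31294) = (2336338759/89313)*27414 = 21349463579742/29771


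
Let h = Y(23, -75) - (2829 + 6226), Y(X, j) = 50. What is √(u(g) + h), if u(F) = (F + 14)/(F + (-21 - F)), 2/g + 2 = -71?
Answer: I*√2351568345/511 ≈ 94.898*I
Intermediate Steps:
g = -2/73 (g = 2/(-2 - 71) = 2/(-73) = 2*(-1/73) = -2/73 ≈ -0.027397)
u(F) = -⅔ - F/21 (u(F) = (14 + F)/(-21) = (14 + F)*(-1/21) = -⅔ - F/21)
h = -9005 (h = 50 - (2829 + 6226) = 50 - 1*9055 = 50 - 9055 = -9005)
√(u(g) + h) = √((-⅔ - 1/21*(-2/73)) - 9005) = √((-⅔ + 2/1533) - 9005) = √(-340/511 - 9005) = √(-4601895/511) = I*√2351568345/511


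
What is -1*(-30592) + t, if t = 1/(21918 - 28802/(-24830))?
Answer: 8324889954047/272126371 ≈ 30592.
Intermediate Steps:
t = 12415/272126371 (t = 1/(21918 - 28802*(-1/24830)) = 1/(21918 + 14401/12415) = 1/(272126371/12415) = 12415/272126371 ≈ 4.5622e-5)
-1*(-30592) + t = -1*(-30592) + 12415/272126371 = 30592 + 12415/272126371 = 8324889954047/272126371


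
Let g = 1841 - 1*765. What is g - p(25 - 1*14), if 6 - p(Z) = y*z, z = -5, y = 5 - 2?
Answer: 1055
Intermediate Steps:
g = 1076 (g = 1841 - 765 = 1076)
y = 3
p(Z) = 21 (p(Z) = 6 - 3*(-5) = 6 - 1*(-15) = 6 + 15 = 21)
g - p(25 - 1*14) = 1076 - 1*21 = 1076 - 21 = 1055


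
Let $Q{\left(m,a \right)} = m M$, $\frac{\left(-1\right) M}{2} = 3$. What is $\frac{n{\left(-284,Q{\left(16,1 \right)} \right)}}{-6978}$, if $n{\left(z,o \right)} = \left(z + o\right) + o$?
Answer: $\frac{238}{3489} \approx 0.068214$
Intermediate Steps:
$M = -6$ ($M = \left(-2\right) 3 = -6$)
$Q{\left(m,a \right)} = - 6 m$ ($Q{\left(m,a \right)} = m \left(-6\right) = - 6 m$)
$n{\left(z,o \right)} = z + 2 o$ ($n{\left(z,o \right)} = \left(o + z\right) + o = z + 2 o$)
$\frac{n{\left(-284,Q{\left(16,1 \right)} \right)}}{-6978} = \frac{-284 + 2 \left(\left(-6\right) 16\right)}{-6978} = \left(-284 + 2 \left(-96\right)\right) \left(- \frac{1}{6978}\right) = \left(-284 - 192\right) \left(- \frac{1}{6978}\right) = \left(-476\right) \left(- \frac{1}{6978}\right) = \frac{238}{3489}$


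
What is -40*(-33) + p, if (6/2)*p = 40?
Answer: 4000/3 ≈ 1333.3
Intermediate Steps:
p = 40/3 (p = (⅓)*40 = 40/3 ≈ 13.333)
-40*(-33) + p = -40*(-33) + 40/3 = 1320 + 40/3 = 4000/3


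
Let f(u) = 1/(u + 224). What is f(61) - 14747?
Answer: -4202894/285 ≈ -14747.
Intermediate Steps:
f(u) = 1/(224 + u)
f(61) - 14747 = 1/(224 + 61) - 14747 = 1/285 - 14747 = -4202894/285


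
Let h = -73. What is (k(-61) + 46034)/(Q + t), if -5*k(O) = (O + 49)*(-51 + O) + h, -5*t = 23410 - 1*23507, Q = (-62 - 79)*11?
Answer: -228899/7658 ≈ -29.890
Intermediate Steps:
Q = -1551 (Q = -141*11 = -1551)
t = 97/5 (t = -(23410 - 1*23507)/5 = -(23410 - 23507)/5 = -⅕*(-97) = 97/5 ≈ 19.400)
k(O) = 73/5 - (-51 + O)*(49 + O)/5 (k(O) = -((O + 49)*(-51 + O) - 73)/5 = -((49 + O)*(-51 + O) - 73)/5 = -((-51 + O)*(49 + O) - 73)/5 = -(-73 + (-51 + O)*(49 + O))/5 = 73/5 - (-51 + O)*(49 + O)/5)
(k(-61) + 46034)/(Q + t) = ((2572/5 - ⅕*(-61)² + (⅖)*(-61)) + 46034)/(-1551 + 97/5) = ((2572/5 - ⅕*3721 - 122/5) + 46034)/(-7658/5) = ((2572/5 - 3721/5 - 122/5) + 46034)*(-5/7658) = (-1271/5 + 46034)*(-5/7658) = (228899/5)*(-5/7658) = -228899/7658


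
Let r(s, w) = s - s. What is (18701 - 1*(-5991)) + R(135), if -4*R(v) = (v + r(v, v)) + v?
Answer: 49249/2 ≈ 24625.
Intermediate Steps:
r(s, w) = 0
R(v) = -v/2 (R(v) = -((v + 0) + v)/4 = -(v + v)/4 = -v/2)
(18701 - 1*(-5991)) + R(135) = (18701 - 1*(-5991)) - 1/2*135 = (18701 + 5991) - 135/2 = 24692 - 135/2 = 49249/2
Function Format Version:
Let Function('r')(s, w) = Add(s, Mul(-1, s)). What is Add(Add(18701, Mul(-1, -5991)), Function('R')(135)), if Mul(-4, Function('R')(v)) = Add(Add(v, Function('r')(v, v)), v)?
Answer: Rational(49249, 2) ≈ 24625.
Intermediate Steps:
Function('r')(s, w) = 0
Function('R')(v) = Mul(Rational(-1, 2), v) (Function('R')(v) = Mul(Rational(-1, 4), Add(Add(v, 0), v)) = Mul(Rational(-1, 4), Add(v, v)) = Mul(Rational(-1, 4), Mul(2, v)) = Mul(Rational(-1, 2), v))
Add(Add(18701, Mul(-1, -5991)), Function('R')(135)) = Add(Add(18701, Mul(-1, -5991)), Mul(Rational(-1, 2), 135)) = Add(Add(18701, 5991), Rational(-135, 2)) = Add(24692, Rational(-135, 2)) = Rational(49249, 2)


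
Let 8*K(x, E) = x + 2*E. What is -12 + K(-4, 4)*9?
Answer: -15/2 ≈ -7.5000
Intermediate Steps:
K(x, E) = E/4 + x/8 (K(x, E) = (x + 2*E)/8 = E/4 + x/8)
-12 + K(-4, 4)*9 = -12 + ((¼)*4 + (⅛)*(-4))*9 = -12 + (1 - ½)*9 = -12 + (½)*9 = -12 + 9/2 = -15/2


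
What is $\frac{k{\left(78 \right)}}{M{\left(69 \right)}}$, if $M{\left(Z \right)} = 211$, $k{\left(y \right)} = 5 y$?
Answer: $\frac{390}{211} \approx 1.8483$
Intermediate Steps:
$\frac{k{\left(78 \right)}}{M{\left(69 \right)}} = \frac{5 \cdot 78}{211} = 390 \cdot \frac{1}{211} = \frac{390}{211}$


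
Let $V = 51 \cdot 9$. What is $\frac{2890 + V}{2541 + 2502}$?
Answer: $\frac{3349}{5043} \approx 0.66409$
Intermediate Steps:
$V = 459$
$\frac{2890 + V}{2541 + 2502} = \frac{2890 + 459}{2541 + 2502} = \frac{3349}{5043}$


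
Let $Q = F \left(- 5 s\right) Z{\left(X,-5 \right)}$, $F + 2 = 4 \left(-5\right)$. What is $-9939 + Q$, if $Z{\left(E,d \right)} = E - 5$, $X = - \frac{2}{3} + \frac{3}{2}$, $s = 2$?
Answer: $- \frac{32567}{3} \approx -10856.0$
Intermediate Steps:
$X = \frac{5}{6}$ ($X = \left(-2\right) \frac{1}{3} + 3 \cdot \frac{1}{2} = - \frac{2}{3} + \frac{3}{2} = \frac{5}{6} \approx 0.83333$)
$F = -22$ ($F = -2 + 4 \left(-5\right) = -2 - 20 = -22$)
$Z{\left(E,d \right)} = -5 + E$
$Q = - \frac{2750}{3}$ ($Q = - 22 \left(\left(-5\right) 2\right) \left(-5 + \frac{5}{6}\right) = \left(-22\right) \left(-10\right) \left(- \frac{25}{6}\right) = 220 \left(- \frac{25}{6}\right) = - \frac{2750}{3} \approx -916.67$)
$-9939 + Q = -9939 - \frac{2750}{3} = - \frac{32567}{3}$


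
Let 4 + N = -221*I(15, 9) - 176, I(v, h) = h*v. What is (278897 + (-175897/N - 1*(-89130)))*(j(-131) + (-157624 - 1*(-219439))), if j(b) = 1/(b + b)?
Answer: 89452006581361879/3931965 ≈ 2.2750e+10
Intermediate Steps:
j(b) = 1/(2*b)
N = -30015 (N = -4 + (-1989*15 - 176) = -4 + (-221*135 - 176) = -4 + (-29835 - 176) = -4 - 30011 = -30015)
(278897 + (-175897/N - 1*(-89130)))*(j(-131) + (-157624 - 1*(-219439))) = (278897 + (-175897/(-30015) - 1*(-89130)))*((½)/(-131) + (-157624 - 1*(-219439))) = (278897 + (-175897*(-1/30015) + 89130))*((½)*(-1/131) + (-157624 + 219439)) = (278897 + (175897/30015 + 89130))*(-1/262 + 61815) = (278897 + 2675412847/30015)*(16195529/262) = (11046506302/30015)*(16195529/262) = 89452006581361879/3931965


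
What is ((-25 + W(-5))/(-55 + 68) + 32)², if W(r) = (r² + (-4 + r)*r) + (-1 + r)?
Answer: 1225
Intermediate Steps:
W(r) = -1 + r + r² + r*(-4 + r) (W(r) = (r² + r*(-4 + r)) + (-1 + r) = -1 + r + r² + r*(-4 + r))
((-25 + W(-5))/(-55 + 68) + 32)² = ((-25 + (-1 - 3*(-5) + 2*(-5)²))/(-55 + 68) + 32)² = ((-25 + (-1 + 15 + 2*25))/13 + 32)² = ((-25 + (-1 + 15 + 50))*(1/13) + 32)² = ((-25 + 64)*(1/13) + 32)² = (39*(1/13) + 32)² = (3 + 32)² = 35² = 1225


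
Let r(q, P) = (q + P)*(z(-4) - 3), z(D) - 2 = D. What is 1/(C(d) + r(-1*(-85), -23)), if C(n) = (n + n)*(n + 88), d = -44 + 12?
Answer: -1/3894 ≈ -0.00025681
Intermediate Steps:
z(D) = 2 + D
d = -32
r(q, P) = -5*P - 5*q (r(q, P) = (q + P)*((2 - 4) - 3) = (P + q)*(-2 - 3) = (P + q)*(-5) = -5*P - 5*q)
C(n) = 2*n*(88 + n) (C(n) = (2*n)*(88 + n) = 2*n*(88 + n))
1/(C(d) + r(-1*(-85), -23)) = 1/(2*(-32)*(88 - 32) + (-5*(-23) - (-5)*(-85))) = 1/(2*(-32)*56 + (115 - 5*85)) = 1/(-3584 + (115 - 425)) = 1/(-3584 - 310) = 1/(-3894) = -1/3894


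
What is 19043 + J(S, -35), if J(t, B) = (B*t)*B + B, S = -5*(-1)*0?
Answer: 19008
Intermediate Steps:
S = 0 (S = 5*0 = 0)
J(t, B) = B + t*B² (J(t, B) = t*B² + B = B + t*B²)
19043 + J(S, -35) = 19043 - 35*(1 - 35*0) = 19043 - 35*(1 + 0) = 19043 - 35*1 = 19043 - 35 = 19008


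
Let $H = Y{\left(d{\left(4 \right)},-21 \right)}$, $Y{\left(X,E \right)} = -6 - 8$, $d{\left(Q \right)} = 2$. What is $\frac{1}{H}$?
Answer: $- \frac{1}{14} \approx -0.071429$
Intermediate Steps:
$Y{\left(X,E \right)} = -14$ ($Y{\left(X,E \right)} = -6 - 8 = -14$)
$H = -14$
$\frac{1}{H} = \frac{1}{-14} = - \frac{1}{14}$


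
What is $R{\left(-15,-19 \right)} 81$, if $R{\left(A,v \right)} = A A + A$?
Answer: $17010$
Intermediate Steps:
$R{\left(A,v \right)} = A + A^{2}$ ($R{\left(A,v \right)} = A^{2} + A = A + A^{2}$)
$R{\left(-15,-19 \right)} 81 = - 15 \left(1 - 15\right) 81 = \left(-15\right) \left(-14\right) 81 = 210 \cdot 81 = 17010$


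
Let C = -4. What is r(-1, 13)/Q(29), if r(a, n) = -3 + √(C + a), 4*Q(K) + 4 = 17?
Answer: -12/13 + 4*I*√5/13 ≈ -0.92308 + 0.68802*I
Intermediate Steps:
Q(K) = 13/4 (Q(K) = -1 + (¼)*17 = -1 + 17/4 = 13/4)
r(a, n) = -3 + √(-4 + a)
r(-1, 13)/Q(29) = (-3 + √(-4 - 1))/(13/4) = (-3 + √(-5))*(4/13) = (-3 + I*√5)*(4/13) = -12/13 + 4*I*√5/13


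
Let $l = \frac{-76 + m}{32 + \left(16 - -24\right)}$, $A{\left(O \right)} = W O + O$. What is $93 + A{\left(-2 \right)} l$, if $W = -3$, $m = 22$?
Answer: $90$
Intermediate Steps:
$A{\left(O \right)} = - 2 O$ ($A{\left(O \right)} = - 3 O + O = - 2 O$)
$l = - \frac{3}{4}$ ($l = \frac{-76 + 22}{32 + \left(16 - -24\right)} = - \frac{54}{32 + \left(16 + 24\right)} = - \frac{54}{32 + 40} = - \frac{54}{72} = \left(-54\right) \frac{1}{72} = - \frac{3}{4} \approx -0.75$)
$93 + A{\left(-2 \right)} l = 93 + \left(-2\right) \left(-2\right) \left(- \frac{3}{4}\right) = 93 + 4 \left(- \frac{3}{4}\right) = 93 - 3 = 90$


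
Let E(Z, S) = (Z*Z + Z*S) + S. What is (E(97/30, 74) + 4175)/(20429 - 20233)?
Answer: 578407/25200 ≈ 22.953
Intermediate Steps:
E(Z, S) = S + Z² + S*Z (E(Z, S) = (Z² + S*Z) + S = S + Z² + S*Z)
(E(97/30, 74) + 4175)/(20429 - 20233) = ((74 + (97/30)² + 74*(97/30)) + 4175)/(20429 - 20233) = ((74 + (97*(1/30))² + 74*(97*(1/30))) + 4175)/196 = ((74 + (97/30)² + 74*(97/30)) + 4175)*(1/196) = ((74 + 9409/900 + 3589/15) + 4175)*(1/196) = (291349/900 + 4175)*(1/196) = (4048849/900)*(1/196) = 578407/25200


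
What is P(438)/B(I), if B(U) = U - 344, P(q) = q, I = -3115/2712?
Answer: -1187856/936043 ≈ -1.2690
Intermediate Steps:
I = -3115/2712 (I = -3115*1/2712 = -3115/2712 ≈ -1.1486)
B(U) = -344 + U
P(438)/B(I) = 438/(-344 - 3115/2712) = 438/(-936043/2712) = 438*(-2712/936043) = -1187856/936043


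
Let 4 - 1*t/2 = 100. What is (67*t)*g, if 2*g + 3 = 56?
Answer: -340896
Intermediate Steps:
t = -192 (t = 8 - 2*100 = 8 - 200 = -192)
g = 53/2 (g = -3/2 + (½)*56 = -3/2 + 28 = 53/2 ≈ 26.500)
(67*t)*g = (67*(-192))*(53/2) = -12864*53/2 = -340896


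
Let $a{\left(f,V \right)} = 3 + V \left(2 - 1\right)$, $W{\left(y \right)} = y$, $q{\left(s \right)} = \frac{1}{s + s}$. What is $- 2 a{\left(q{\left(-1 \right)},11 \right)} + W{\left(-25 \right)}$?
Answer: $-53$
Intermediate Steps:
$q{\left(s \right)} = \frac{1}{2 s}$
$a{\left(f,V \right)} = 3 + V$ ($a{\left(f,V \right)} = 3 + V 1 = 3 + V$)
$- 2 a{\left(q{\left(-1 \right)},11 \right)} + W{\left(-25 \right)} = - 2 \left(3 + 11\right) - 25 = \left(-2\right) 14 - 25 = -28 - 25 = -53$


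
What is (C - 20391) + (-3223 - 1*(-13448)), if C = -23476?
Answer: -33642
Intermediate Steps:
(C - 20391) + (-3223 - 1*(-13448)) = (-23476 - 20391) + (-3223 - 1*(-13448)) = -43867 + (-3223 + 13448) = -43867 + 10225 = -33642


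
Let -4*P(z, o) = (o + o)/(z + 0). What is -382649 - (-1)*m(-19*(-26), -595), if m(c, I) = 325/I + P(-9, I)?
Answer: -819706133/2142 ≈ -3.8268e+5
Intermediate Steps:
P(z, o) = -o/(2*z) (P(z, o) = -(o + o)/(4*(z + 0)) = -2*o/(4*z) = -o/(2*z))
m(c, I) = 325/I + I/18 (m(c, I) = 325/I - 1/2*I/(-9) = 325/I - 1/2*I*(-1/9) = 325/I + I/18)
-382649 - (-1)*m(-19*(-26), -595) = -382649 - (-1)*(325/(-595) + (1/18)*(-595)) = -382649 - (-1)*(325*(-1/595) - 595/18) = -382649 - (-1)*(-65/119 - 595/18) = -382649 - (-1)*(-71975)/2142 = -382649 - 1*71975/2142 = -382649 - 71975/2142 = -819706133/2142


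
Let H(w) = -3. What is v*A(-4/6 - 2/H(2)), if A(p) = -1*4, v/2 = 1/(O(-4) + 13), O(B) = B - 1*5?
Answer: -2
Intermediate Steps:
O(B) = -5 + B (O(B) = B - 5 = -5 + B)
v = ½ (v = 2/((-5 - 4) + 13) = 2/(-9 + 13) = 2/4 = 2*(¼) = ½ ≈ 0.50000)
A(p) = -4
v*A(-4/6 - 2/H(2)) = (½)*(-4) = -2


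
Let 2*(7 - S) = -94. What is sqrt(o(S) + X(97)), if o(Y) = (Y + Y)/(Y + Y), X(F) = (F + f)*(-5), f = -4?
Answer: 4*I*sqrt(29) ≈ 21.541*I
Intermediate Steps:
X(F) = 20 - 5*F (X(F) = (F - 4)*(-5) = (-4 + F)*(-5) = 20 - 5*F)
S = 54 (S = 7 - 1/2*(-94) = 7 + 47 = 54)
o(Y) = 1 (o(Y) = (2*Y)/((2*Y)) = (2*Y)*(1/(2*Y)) = 1)
sqrt(o(S) + X(97)) = sqrt(1 + (20 - 5*97)) = sqrt(1 + (20 - 485)) = sqrt(1 - 465) = sqrt(-464) = 4*I*sqrt(29)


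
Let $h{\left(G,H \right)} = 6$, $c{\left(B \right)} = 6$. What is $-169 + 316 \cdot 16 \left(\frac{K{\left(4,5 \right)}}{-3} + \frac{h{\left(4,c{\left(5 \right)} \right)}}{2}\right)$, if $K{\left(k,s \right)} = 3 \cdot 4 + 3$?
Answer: $-10281$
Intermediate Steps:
$K{\left(k,s \right)} = 15$ ($K{\left(k,s \right)} = 12 + 3 = 15$)
$-169 + 316 \cdot 16 \left(\frac{K{\left(4,5 \right)}}{-3} + \frac{h{\left(4,c{\left(5 \right)} \right)}}{2}\right) = -169 + 316 \cdot 16 \left(\frac{15}{-3} + \frac{6}{2}\right) = -169 + 316 \cdot 16 \left(15 \left(- \frac{1}{3}\right) + 6 \cdot \frac{1}{2}\right) = -169 + 316 \cdot 16 \left(-5 + 3\right) = -169 + 316 \cdot 16 \left(-2\right) = -169 + 316 \left(-32\right) = -169 - 10112 = -10281$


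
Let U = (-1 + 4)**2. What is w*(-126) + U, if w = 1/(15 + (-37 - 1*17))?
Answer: 159/13 ≈ 12.231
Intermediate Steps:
U = 9 (U = 3**2 = 9)
w = -1/39 (w = 1/(15 + (-37 - 17)) = 1/(15 - 54) = 1/(-39) = -1/39 ≈ -0.025641)
w*(-126) + U = -1/39*(-126) + 9 = 42/13 + 9 = 159/13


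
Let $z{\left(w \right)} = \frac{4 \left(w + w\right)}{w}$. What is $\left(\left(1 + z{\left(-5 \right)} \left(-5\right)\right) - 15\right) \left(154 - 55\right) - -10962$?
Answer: $5616$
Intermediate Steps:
$z{\left(w \right)} = 8$ ($z{\left(w \right)} = \frac{4 \cdot 2 w}{w} = \frac{8 w}{w} = 8$)
$\left(\left(1 + z{\left(-5 \right)} \left(-5\right)\right) - 15\right) \left(154 - 55\right) - -10962 = \left(\left(1 + 8 \left(-5\right)\right) - 15\right) \left(154 - 55\right) - -10962 = \left(\left(1 - 40\right) - 15\right) 99 + 10962 = \left(-39 - 15\right) 99 + 10962 = \left(-54\right) 99 + 10962 = -5346 + 10962 = 5616$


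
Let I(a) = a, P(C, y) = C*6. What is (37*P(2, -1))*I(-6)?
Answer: -2664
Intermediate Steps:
P(C, y) = 6*C
(37*P(2, -1))*I(-6) = (37*(6*2))*(-6) = (37*12)*(-6) = 444*(-6) = -2664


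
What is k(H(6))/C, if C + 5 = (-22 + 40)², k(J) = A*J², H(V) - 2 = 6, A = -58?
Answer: -128/11 ≈ -11.636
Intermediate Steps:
H(V) = 8 (H(V) = 2 + 6 = 8)
k(J) = -58*J²
C = 319 (C = -5 + (-22 + 40)² = -5 + 18² = -5 + 324 = 319)
k(H(6))/C = -58*8²/319 = -58*64*(1/319) = -3712*1/319 = -128/11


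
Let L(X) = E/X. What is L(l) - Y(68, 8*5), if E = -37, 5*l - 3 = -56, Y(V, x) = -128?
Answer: 6969/53 ≈ 131.49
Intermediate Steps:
l = -53/5 (l = ⅗ + (⅕)*(-56) = ⅗ - 56/5 = -53/5 ≈ -10.600)
L(X) = -37/X
L(l) - Y(68, 8*5) = -37/(-53/5) - 1*(-128) = -37*(-5/53) + 128 = 185/53 + 128 = 6969/53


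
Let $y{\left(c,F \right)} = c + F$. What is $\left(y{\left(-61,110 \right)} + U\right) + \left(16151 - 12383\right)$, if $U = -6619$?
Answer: $-2802$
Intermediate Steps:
$y{\left(c,F \right)} = F + c$
$\left(y{\left(-61,110 \right)} + U\right) + \left(16151 - 12383\right) = \left(\left(110 - 61\right) - 6619\right) + \left(16151 - 12383\right) = \left(49 - 6619\right) + 3768 = -6570 + 3768 = -2802$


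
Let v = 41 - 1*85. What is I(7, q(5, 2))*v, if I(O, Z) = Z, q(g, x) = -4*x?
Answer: 352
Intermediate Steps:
v = -44 (v = 41 - 85 = -44)
I(7, q(5, 2))*v = -4*2*(-44) = -8*(-44) = 352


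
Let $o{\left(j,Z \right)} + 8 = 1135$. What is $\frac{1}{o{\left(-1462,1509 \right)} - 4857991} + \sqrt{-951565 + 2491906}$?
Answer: $- \frac{1}{4856864} + 3 \sqrt{171149} \approx 1241.1$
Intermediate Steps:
$o{\left(j,Z \right)} = 1127$ ($o{\left(j,Z \right)} = -8 + 1135 = 1127$)
$\frac{1}{o{\left(-1462,1509 \right)} - 4857991} + \sqrt{-951565 + 2491906} = \frac{1}{1127 - 4857991} + \sqrt{-951565 + 2491906} = \frac{1}{-4856864} + \sqrt{1540341} = - \frac{1}{4856864} + 3 \sqrt{171149}$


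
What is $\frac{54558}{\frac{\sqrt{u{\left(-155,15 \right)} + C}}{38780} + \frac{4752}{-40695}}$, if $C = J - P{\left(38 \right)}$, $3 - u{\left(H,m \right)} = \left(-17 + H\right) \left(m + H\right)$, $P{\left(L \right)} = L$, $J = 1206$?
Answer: $- \frac{70519466428232532480}{151102227227437} - \frac{15572768721559560 i \sqrt{22909}}{151102227227437} \approx -4.667 \cdot 10^{5} - 15599.0 i$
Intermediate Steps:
$u{\left(H,m \right)} = 3 - \left(-17 + H\right) \left(H + m\right)$ ($u{\left(H,m \right)} = 3 - \left(-17 + H\right) \left(m + H\right) = 3 - \left(-17 + H\right) \left(H + m\right)$)
$C = 1168$ ($C = 1206 - 38 = 1168$)
$\frac{54558}{\frac{\sqrt{u{\left(-155,15 \right)} + C}}{38780} + \frac{4752}{-40695}} = \frac{54558}{\frac{\sqrt{\left(3 - \left(-155\right)^{2} + 17 \left(-155\right) + 17 \cdot 15 - \left(-155\right) 15\right) + 1168}}{38780} + \frac{4752}{-40695}} = \frac{54558}{\sqrt{\left(3 - 24025 - 2635 + 255 + 2325\right) + 1168} \cdot \frac{1}{38780} + 4752 \left(- \frac{1}{40695}\right)} = \frac{54558}{\sqrt{\left(3 - 24025 - 2635 + 255 + 2325\right) + 1168} \cdot \frac{1}{38780} - \frac{1584}{13565}} = \frac{54558}{\sqrt{-24077 + 1168} \cdot \frac{1}{38780} - \frac{1584}{13565}} = \frac{54558}{\sqrt{-22909} \cdot \frac{1}{38780} - \frac{1584}{13565}} = \frac{54558}{i \sqrt{22909} \cdot \frac{1}{38780} - \frac{1584}{13565}} = \frac{54558}{\frac{i \sqrt{22909}}{38780} - \frac{1584}{13565}} = \frac{54558}{- \frac{1584}{13565} + \frac{i \sqrt{22909}}{38780}}$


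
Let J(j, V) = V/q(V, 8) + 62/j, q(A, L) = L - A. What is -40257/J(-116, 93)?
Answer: 28352430/1147 ≈ 24719.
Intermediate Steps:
J(j, V) = 62/j + V/(8 - V) (J(j, V) = V/(8 - V) + 62/j = 62/j + V/(8 - V))
-40257/J(-116, 93) = -40257/(62/(-116) - 1*93/(-8 + 93)) = -40257/(62*(-1/116) - 1*93/85) = -40257/(-31/58 - 1*93*1/85) = -40257/(-31/58 - 93/85) = -40257/(-8029/4930) = -40257*(-4930/8029) = 28352430/1147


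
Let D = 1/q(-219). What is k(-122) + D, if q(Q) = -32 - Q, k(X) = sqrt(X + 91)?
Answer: 1/187 + I*sqrt(31) ≈ 0.0053476 + 5.5678*I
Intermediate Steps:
k(X) = sqrt(91 + X)
D = 1/187 (D = 1/(-32 - 1*(-219)) = 1/(-32 + 219) = 1/187 ≈ 0.0053476)
k(-122) + D = sqrt(91 - 122) + 1/187 = sqrt(-31) + 1/187 = I*sqrt(31) + 1/187 = 1/187 + I*sqrt(31)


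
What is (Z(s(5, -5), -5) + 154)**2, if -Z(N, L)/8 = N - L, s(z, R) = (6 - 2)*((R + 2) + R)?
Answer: 136900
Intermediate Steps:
s(z, R) = 8 + 8*R (s(z, R) = 4*((2 + R) + R) = 4*(2 + 2*R) = 8 + 8*R)
Z(N, L) = -8*N + 8*L (Z(N, L) = -8*(N - L) = -8*N + 8*L)
(Z(s(5, -5), -5) + 154)**2 = ((-8*(8 + 8*(-5)) + 8*(-5)) + 154)**2 = ((-8*(8 - 40) - 40) + 154)**2 = ((-8*(-32) - 40) + 154)**2 = ((256 - 40) + 154)**2 = (216 + 154)**2 = 370**2 = 136900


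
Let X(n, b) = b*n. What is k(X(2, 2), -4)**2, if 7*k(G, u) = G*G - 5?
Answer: 121/49 ≈ 2.4694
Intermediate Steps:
k(G, u) = -5/7 + G**2/7 (k(G, u) = (G*G - 5)/7 = (G**2 - 5)/7 = (-5 + G**2)/7 = -5/7 + G**2/7)
k(X(2, 2), -4)**2 = (-5/7 + (2*2)**2/7)**2 = (-5/7 + (1/7)*4**2)**2 = (-5/7 + (1/7)*16)**2 = (-5/7 + 16/7)**2 = (11/7)**2 = 121/49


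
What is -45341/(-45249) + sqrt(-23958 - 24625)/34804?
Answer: 45341/45249 + I*sqrt(48583)/34804 ≈ 1.002 + 0.0063331*I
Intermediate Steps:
-45341/(-45249) + sqrt(-23958 - 24625)/34804 = -45341*(-1/45249) + sqrt(-48583)*(1/34804) = 45341/45249 + (I*sqrt(48583))*(1/34804) = 45341/45249 + I*sqrt(48583)/34804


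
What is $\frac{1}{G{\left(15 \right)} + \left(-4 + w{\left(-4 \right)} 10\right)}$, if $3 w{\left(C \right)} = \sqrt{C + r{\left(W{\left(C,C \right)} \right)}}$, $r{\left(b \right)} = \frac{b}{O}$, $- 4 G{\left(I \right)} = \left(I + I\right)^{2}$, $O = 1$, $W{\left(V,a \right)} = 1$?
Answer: $- \frac{687}{157423} - \frac{10 i \sqrt{3}}{157423} \approx -0.004364 - 0.00011003 i$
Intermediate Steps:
$G{\left(I \right)} = - I^{2}$ ($G{\left(I \right)} = - \frac{\left(I + I\right)^{2}}{4} = - \frac{\left(2 I\right)^{2}}{4} = - \frac{4 I^{2}}{4} = - I^{2}$)
$r{\left(b \right)} = b$ ($r{\left(b \right)} = \frac{b}{1} = b 1 = b$)
$w{\left(C \right)} = \frac{\sqrt{1 + C}}{3}$ ($w{\left(C \right)} = \frac{\sqrt{C + 1}}{3} = \frac{\sqrt{1 + C}}{3}$)
$\frac{1}{G{\left(15 \right)} + \left(-4 + w{\left(-4 \right)} 10\right)} = \frac{1}{- 15^{2} - \left(4 - \frac{\sqrt{1 - 4}}{3} \cdot 10\right)} = \frac{1}{\left(-1\right) 225 - \left(4 - \frac{\sqrt{-3}}{3} \cdot 10\right)} = \frac{1}{-225 - \left(4 - \frac{i \sqrt{3}}{3} \cdot 10\right)} = \frac{1}{-225 - \left(4 - \frac{10 i \sqrt{3}}{3}\right)} = \frac{1}{-229 + \frac{10 i \sqrt{3}}{3}}$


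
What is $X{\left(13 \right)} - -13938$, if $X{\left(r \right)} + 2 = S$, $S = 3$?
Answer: $13939$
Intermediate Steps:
$X{\left(r \right)} = 1$ ($X{\left(r \right)} = -2 + 3 = 1$)
$X{\left(13 \right)} - -13938 = 1 - -13938 = 1 + 13938 = 13939$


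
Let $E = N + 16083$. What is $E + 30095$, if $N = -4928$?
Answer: $41250$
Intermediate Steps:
$E = 11155$ ($E = -4928 + 16083 = 11155$)
$E + 30095 = 11155 + 30095 = 41250$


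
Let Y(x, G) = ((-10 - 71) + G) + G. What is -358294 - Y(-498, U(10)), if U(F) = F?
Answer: -358233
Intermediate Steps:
Y(x, G) = -81 + 2*G (Y(x, G) = (-81 + G) + G = -81 + 2*G)
-358294 - Y(-498, U(10)) = -358294 - (-81 + 2*10) = -358294 - (-81 + 20) = -358294 - 1*(-61) = -358294 + 61 = -358233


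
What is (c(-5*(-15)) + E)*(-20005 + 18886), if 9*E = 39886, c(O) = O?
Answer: -15129253/3 ≈ -5.0431e+6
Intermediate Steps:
E = 39886/9 (E = (1/9)*39886 = 39886/9 ≈ 4431.8)
(c(-5*(-15)) + E)*(-20005 + 18886) = (-5*(-15) + 39886/9)*(-20005 + 18886) = (75 + 39886/9)*(-1119) = (40561/9)*(-1119) = -15129253/3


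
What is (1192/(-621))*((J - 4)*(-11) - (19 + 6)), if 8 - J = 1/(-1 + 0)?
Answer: 95360/621 ≈ 153.56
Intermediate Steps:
J = 9 (J = 8 - 1/(-1 + 0) = 8 - 1/(-1) = 8 - 1*(-1) = 8 + 1 = 9)
(1192/(-621))*((J - 4)*(-11) - (19 + 6)) = (1192/(-621))*((9 - 4)*(-11) - (19 + 6)) = (1192*(-1/621))*(5*(-11) - 1*25) = -1192*(-55 - 25)/621 = -1192/621*(-80) = 95360/621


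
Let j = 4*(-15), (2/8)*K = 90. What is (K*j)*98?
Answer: -2116800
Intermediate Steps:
K = 360 (K = 4*90 = 360)
j = -60
(K*j)*98 = (360*(-60))*98 = -21600*98 = -2116800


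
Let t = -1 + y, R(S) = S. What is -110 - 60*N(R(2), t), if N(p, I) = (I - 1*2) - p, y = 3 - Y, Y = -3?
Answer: -170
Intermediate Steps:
y = 6 (y = 3 - 1*(-3) = 3 + 3 = 6)
t = 5 (t = -1 + 6 = 5)
N(p, I) = -2 + I - p (N(p, I) = (I - 2) - p = (-2 + I) - p = -2 + I - p)
-110 - 60*N(R(2), t) = -110 - 60*(-2 + 5 - 1*2) = -110 - 60*(-2 + 5 - 2) = -110 - 60*1 = -110 - 60 = -170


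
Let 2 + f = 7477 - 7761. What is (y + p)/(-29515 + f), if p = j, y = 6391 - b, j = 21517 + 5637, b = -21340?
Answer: -54885/29801 ≈ -1.8417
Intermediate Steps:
j = 27154
y = 27731 (y = 6391 - 1*(-21340) = 6391 + 21340 = 27731)
p = 27154
f = -286 (f = -2 + (7477 - 7761) = -2 - 284 = -286)
(y + p)/(-29515 + f) = (27731 + 27154)/(-29515 - 286) = 54885/(-29801) = 54885*(-1/29801) = -54885/29801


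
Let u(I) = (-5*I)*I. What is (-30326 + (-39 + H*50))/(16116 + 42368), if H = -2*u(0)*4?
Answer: -30365/58484 ≈ -0.51920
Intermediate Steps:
u(I) = -5*I**2
H = 0 (H = -(-10)*0**2*4 = -(-10)*0*4 = -2*0*4 = 0*4 = 0)
(-30326 + (-39 + H*50))/(16116 + 42368) = (-30326 + (-39 + 0*50))/(16116 + 42368) = (-30326 + (-39 + 0))/58484 = (-30326 - 39)*(1/58484) = -30365*1/58484 = -30365/58484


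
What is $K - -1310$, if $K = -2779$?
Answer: $-1469$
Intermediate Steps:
$K - -1310 = -2779 - -1310 = -2779 + 1310 = -1469$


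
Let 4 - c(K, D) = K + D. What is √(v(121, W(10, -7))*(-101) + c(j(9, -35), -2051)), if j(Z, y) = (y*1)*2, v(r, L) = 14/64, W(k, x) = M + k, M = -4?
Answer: 3*√14954/8 ≈ 45.857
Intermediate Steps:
W(k, x) = -4 + k
v(r, L) = 7/32 (v(r, L) = 14*(1/64) = 7/32)
j(Z, y) = 2*y (j(Z, y) = y*2 = 2*y)
c(K, D) = 4 - D - K (c(K, D) = 4 - (K + D) = 4 - (D + K) = 4 + (-D - K) = 4 - D - K)
√(v(121, W(10, -7))*(-101) + c(j(9, -35), -2051)) = √((7/32)*(-101) + (4 - 1*(-2051) - 2*(-35))) = √(-707/32 + (4 + 2051 - 1*(-70))) = √(-707/32 + (4 + 2051 + 70)) = √(-707/32 + 2125) = √(67293/32) = 3*√14954/8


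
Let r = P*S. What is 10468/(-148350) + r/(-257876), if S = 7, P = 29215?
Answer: -718212233/831650100 ≈ -0.86360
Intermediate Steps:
r = 204505 (r = 29215*7 = 204505)
10468/(-148350) + r/(-257876) = 10468/(-148350) + 204505/(-257876) = 10468*(-1/148350) + 204505*(-1/257876) = -5234/74175 - 204505/257876 = -718212233/831650100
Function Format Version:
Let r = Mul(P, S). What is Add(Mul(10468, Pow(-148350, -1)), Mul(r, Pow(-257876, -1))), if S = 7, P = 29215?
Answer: Rational(-718212233, 831650100) ≈ -0.86360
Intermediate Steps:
r = 204505 (r = Mul(29215, 7) = 204505)
Add(Mul(10468, Pow(-148350, -1)), Mul(r, Pow(-257876, -1))) = Add(Mul(10468, Pow(-148350, -1)), Mul(204505, Pow(-257876, -1))) = Add(Mul(10468, Rational(-1, 148350)), Mul(204505, Rational(-1, 257876))) = Add(Rational(-5234, 74175), Rational(-204505, 257876)) = Rational(-718212233, 831650100)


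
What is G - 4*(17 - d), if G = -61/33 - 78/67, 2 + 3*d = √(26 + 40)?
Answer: -162905/2211 + 4*√66/3 ≈ -62.847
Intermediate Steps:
d = -⅔ + √66/3 (d = -⅔ + √(26 + 40)/3 = -⅔ + √66/3 ≈ 2.0413)
G = -6661/2211 (G = -61*1/33 - 78*1/67 = -61/33 - 78/67 = -6661/2211 ≈ -3.0127)
G - 4*(17 - d) = -6661/2211 - 4*(17 - (-⅔ + √66/3)) = -6661/2211 - 4*(17 + (⅔ - √66/3)) = -6661/2211 - 4*(53/3 - √66/3) = -6661/2211 + (-212/3 + 4*√66/3) = -162905/2211 + 4*√66/3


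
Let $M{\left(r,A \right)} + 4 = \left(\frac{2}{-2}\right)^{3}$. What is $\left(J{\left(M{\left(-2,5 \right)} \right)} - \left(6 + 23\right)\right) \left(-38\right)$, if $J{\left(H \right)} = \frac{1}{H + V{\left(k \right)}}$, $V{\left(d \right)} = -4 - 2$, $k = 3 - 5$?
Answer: $\frac{12160}{11} \approx 1105.5$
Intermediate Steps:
$M{\left(r,A \right)} = -5$ ($M{\left(r,A \right)} = -4 + \left(\frac{2}{-2}\right)^{3} = -4 + \left(2 \left(- \frac{1}{2}\right)\right)^{3} = -4 + \left(-1\right)^{3} = -4 - 1 = -5$)
$k = -2$ ($k = 3 - 5 = -2$)
$V{\left(d \right)} = -6$ ($V{\left(d \right)} = -4 - 2 = -6$)
$J{\left(H \right)} = \frac{1}{-6 + H}$ ($J{\left(H \right)} = \frac{1}{H - 6} = \frac{1}{-6 + H}$)
$\left(J{\left(M{\left(-2,5 \right)} \right)} - \left(6 + 23\right)\right) \left(-38\right) = \left(\frac{1}{-6 - 5} - \left(6 + 23\right)\right) \left(-38\right) = \left(\frac{1}{-11} - 29\right) \left(-38\right) = \left(- \frac{1}{11} - 29\right) \left(-38\right) = \left(- \frac{320}{11}\right) \left(-38\right) = \frac{12160}{11}$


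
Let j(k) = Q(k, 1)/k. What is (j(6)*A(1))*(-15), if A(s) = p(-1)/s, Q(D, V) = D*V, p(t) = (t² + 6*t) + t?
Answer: 90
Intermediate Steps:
p(t) = t² + 7*t
A(s) = -6/s (A(s) = (-(7 - 1))/s = (-1*6)/s = -6/s)
j(k) = 1 (j(k) = (k*1)/k = k/k = 1)
(j(6)*A(1))*(-15) = (1*(-6/1))*(-15) = (1*(-6*1))*(-15) = (1*(-6))*(-15) = -6*(-15) = 90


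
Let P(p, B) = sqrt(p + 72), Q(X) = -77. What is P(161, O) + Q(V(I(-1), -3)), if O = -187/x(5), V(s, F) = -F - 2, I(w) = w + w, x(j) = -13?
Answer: -77 + sqrt(233) ≈ -61.736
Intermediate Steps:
I(w) = 2*w
V(s, F) = -2 - F
O = 187/13 (O = -187/(-13) = -187*(-1/13) = 187/13 ≈ 14.385)
P(p, B) = sqrt(72 + p)
P(161, O) + Q(V(I(-1), -3)) = sqrt(72 + 161) - 77 = sqrt(233) - 77 = -77 + sqrt(233)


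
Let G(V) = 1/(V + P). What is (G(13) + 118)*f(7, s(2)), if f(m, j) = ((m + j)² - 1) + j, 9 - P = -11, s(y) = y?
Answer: 319390/33 ≈ 9678.5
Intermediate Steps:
P = 20 (P = 9 - 1*(-11) = 9 + 11 = 20)
f(m, j) = -1 + j + (j + m)² (f(m, j) = ((j + m)² - 1) + j = (-1 + (j + m)²) + j = -1 + j + (j + m)²)
G(V) = 1/(20 + V) (G(V) = 1/(V + 20) = 1/(20 + V))
(G(13) + 118)*f(7, s(2)) = (1/(20 + 13) + 118)*(-1 + 2 + (2 + 7)²) = (1/33 + 118)*(-1 + 2 + 9²) = (1/33 + 118)*(-1 + 2 + 81) = (3895/33)*82 = 319390/33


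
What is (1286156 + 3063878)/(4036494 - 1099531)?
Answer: 4350034/2936963 ≈ 1.4811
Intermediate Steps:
(1286156 + 3063878)/(4036494 - 1099531) = 4350034/2936963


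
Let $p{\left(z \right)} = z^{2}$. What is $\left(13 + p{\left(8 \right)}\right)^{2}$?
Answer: $5929$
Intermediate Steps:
$\left(13 + p{\left(8 \right)}\right)^{2} = \left(13 + 8^{2}\right)^{2} = \left(13 + 64\right)^{2} = 77^{2} = 5929$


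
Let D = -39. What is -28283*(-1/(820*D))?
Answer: -28283/31980 ≈ -0.88440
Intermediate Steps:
-28283*(-1/(820*D)) = -28283/((41*(-39))*(-20)) = -28283/((-1599*(-20))) = -28283/31980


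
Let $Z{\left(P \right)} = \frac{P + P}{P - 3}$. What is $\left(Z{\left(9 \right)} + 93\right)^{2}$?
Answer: $9216$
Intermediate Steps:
$Z{\left(P \right)} = \frac{2 P}{-3 + P}$
$\left(Z{\left(9 \right)} + 93\right)^{2} = \left(2 \cdot 9 \frac{1}{-3 + 9} + 93\right)^{2} = \left(2 \cdot 9 \cdot \frac{1}{6} + 93\right)^{2} = \left(3 + 93\right)^{2} = 96^{2} = 9216$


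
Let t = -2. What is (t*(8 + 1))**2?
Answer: 324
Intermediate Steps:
(t*(8 + 1))**2 = (-2*(8 + 1))**2 = (-2*9)**2 = (-18)**2 = 324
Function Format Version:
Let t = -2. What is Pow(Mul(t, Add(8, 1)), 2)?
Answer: 324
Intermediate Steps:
Pow(Mul(t, Add(8, 1)), 2) = Pow(Mul(-2, Add(8, 1)), 2) = Pow(Mul(-2, 9), 2) = Pow(-18, 2) = 324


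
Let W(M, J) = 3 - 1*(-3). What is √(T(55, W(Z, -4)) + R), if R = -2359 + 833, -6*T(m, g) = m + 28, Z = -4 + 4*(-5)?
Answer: I*√55434/6 ≈ 39.241*I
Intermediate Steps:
Z = -24 (Z = -4 - 20 = -24)
W(M, J) = 6 (W(M, J) = 3 + 3 = 6)
T(m, g) = -14/3 - m/6 (T(m, g) = -(m + 28)/6 = -(28 + m)/6 = -14/3 - m/6)
R = -1526
√(T(55, W(Z, -4)) + R) = √((-14/3 - ⅙*55) - 1526) = √((-14/3 - 55/6) - 1526) = √(-83/6 - 1526) = √(-9239/6) = I*√55434/6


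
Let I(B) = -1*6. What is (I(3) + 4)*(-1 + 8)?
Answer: -14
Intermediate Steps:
I(B) = -6
(I(3) + 4)*(-1 + 8) = (-6 + 4)*(-1 + 8) = -2*7 = -14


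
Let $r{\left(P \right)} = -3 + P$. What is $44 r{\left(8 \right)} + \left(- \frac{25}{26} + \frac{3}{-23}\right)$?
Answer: $\frac{130907}{598} \approx 218.91$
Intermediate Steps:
$44 r{\left(8 \right)} + \left(- \frac{25}{26} + \frac{3}{-23}\right) = 44 \left(-3 + 8\right) + \left(- \frac{25}{26} + \frac{3}{-23}\right) = 44 \cdot 5 + \left(\left(-25\right) \frac{1}{26} + 3 \left(- \frac{1}{23}\right)\right) = 220 - \frac{653}{598} = \frac{130907}{598}$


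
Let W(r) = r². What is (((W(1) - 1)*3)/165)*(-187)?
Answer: 0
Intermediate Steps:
(((W(1) - 1)*3)/165)*(-187) = (((1² - 1)*3)/165)*(-187) = (((1 - 1)*3)*(1/165))*(-187) = ((0*3)*(1/165))*(-187) = (0*(1/165))*(-187) = 0*(-187) = 0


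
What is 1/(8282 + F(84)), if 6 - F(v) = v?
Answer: 1/8204 ≈ 0.00012189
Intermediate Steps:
F(v) = 6 - v
1/(8282 + F(84)) = 1/(8282 + (6 - 1*84)) = 1/(8282 + (6 - 84)) = 1/(8282 - 78) = 1/8204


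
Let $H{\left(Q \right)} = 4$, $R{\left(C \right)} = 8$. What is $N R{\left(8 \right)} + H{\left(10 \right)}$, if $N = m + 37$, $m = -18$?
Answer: $156$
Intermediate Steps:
$N = 19$ ($N = -18 + 37 = 19$)
$N R{\left(8 \right)} + H{\left(10 \right)} = 19 \cdot 8 + 4 = 152 + 4 = 156$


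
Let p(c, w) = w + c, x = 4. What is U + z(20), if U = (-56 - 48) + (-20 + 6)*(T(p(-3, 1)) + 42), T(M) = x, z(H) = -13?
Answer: -761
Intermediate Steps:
p(c, w) = c + w
T(M) = 4
U = -748 (U = (-56 - 48) + (-20 + 6)*(4 + 42) = -104 - 14*46 = -104 - 644 = -748)
U + z(20) = -748 - 13 = -761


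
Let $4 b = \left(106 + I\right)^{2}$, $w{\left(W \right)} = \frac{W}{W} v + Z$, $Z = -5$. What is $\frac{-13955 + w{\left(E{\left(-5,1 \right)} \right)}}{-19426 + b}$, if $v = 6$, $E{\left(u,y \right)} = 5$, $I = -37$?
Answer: $\frac{55816}{72943} \approx 0.7652$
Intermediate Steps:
$w{\left(W \right)} = 1$ ($w{\left(W \right)} = \frac{W}{W} 6 - 5 = 1 \cdot 6 - 5 = 6 - 5 = 1$)
$b = \frac{4761}{4}$ ($b = \frac{\left(106 - 37\right)^{2}}{4} = \frac{69^{2}}{4} = \frac{1}{4} \cdot 4761 = \frac{4761}{4} \approx 1190.3$)
$\frac{-13955 + w{\left(E{\left(-5,1 \right)} \right)}}{-19426 + b} = \frac{-13955 + 1}{-19426 + \frac{4761}{4}} = - \frac{13954}{- \frac{72943}{4}} = \left(-13954\right) \left(- \frac{4}{72943}\right) = \frac{55816}{72943}$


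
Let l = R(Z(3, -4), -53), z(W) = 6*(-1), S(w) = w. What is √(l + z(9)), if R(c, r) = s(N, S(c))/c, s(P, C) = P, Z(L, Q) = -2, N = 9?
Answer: I*√42/2 ≈ 3.2404*I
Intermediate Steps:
z(W) = -6
R(c, r) = 9/c
l = -9/2 (l = 9/(-2) = 9*(-½) = -9/2 ≈ -4.5000)
√(l + z(9)) = √(-9/2 - 6) = √(-21/2) = I*√42/2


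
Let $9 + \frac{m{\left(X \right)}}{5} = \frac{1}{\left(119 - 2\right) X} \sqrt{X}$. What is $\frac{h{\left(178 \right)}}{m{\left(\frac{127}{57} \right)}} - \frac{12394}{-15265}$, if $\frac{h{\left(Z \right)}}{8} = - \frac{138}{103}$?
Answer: $\frac{38750567803846}{36901419317395} + \frac{21528 \sqrt{7239}}{12086937215} \approx 1.0503$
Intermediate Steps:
$h{\left(Z \right)} = - \frac{1104}{103}$ ($h{\left(Z \right)} = 8 \left(- \frac{138}{103}\right) = - \frac{1104}{103}$)
$m{\left(X \right)} = -45 + \frac{5}{117 \sqrt{X}}$ ($m{\left(X \right)} = -45 + 5 \frac{1}{\left(119 - 2\right) X} \sqrt{X} = -45 + 5 \frac{1}{117 X} \sqrt{X} = -45 + 5 \frac{1}{117 \sqrt{X}} = -45 + \frac{5}{117 \sqrt{X}}$)
$\frac{h{\left(178 \right)}}{m{\left(\frac{127}{57} \right)}} - \frac{12394}{-15265} = - \frac{1104}{103 \left(-45 + \frac{5}{117 \frac{\sqrt{7239}}{57}}\right)} - \frac{12394}{-15265} = - \frac{1104}{103 \left(-45 + \frac{5}{117 \frac{\sqrt{7239}}{57}}\right)} - - \frac{12394}{15265} = - \frac{1104}{103 \left(-45 + \frac{5}{117 \frac{\sqrt{7239}}{57}}\right)} + \frac{12394}{15265} = - \frac{1104}{103 \left(-45 + \frac{5 \frac{\sqrt{7239}}{127}}{117}\right)} + \frac{12394}{15265} = - \frac{1104}{103 \left(-45 + \frac{5 \sqrt{7239}}{14859}\right)} + \frac{12394}{15265} = \frac{12394}{15265} - \frac{1104}{103 \left(-45 + \frac{5 \sqrt{7239}}{14859}\right)}$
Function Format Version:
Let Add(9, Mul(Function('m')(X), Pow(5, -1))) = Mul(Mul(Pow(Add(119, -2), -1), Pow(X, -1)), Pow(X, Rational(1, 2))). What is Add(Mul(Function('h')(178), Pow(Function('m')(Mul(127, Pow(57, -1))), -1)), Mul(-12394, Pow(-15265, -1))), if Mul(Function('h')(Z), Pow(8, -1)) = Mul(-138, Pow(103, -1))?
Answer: Add(Rational(38750567803846, 36901419317395), Mul(Rational(21528, 12086937215), Pow(7239, Rational(1, 2)))) ≈ 1.0503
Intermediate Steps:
Function('h')(Z) = Rational(-1104, 103) (Function('h')(Z) = Mul(8, Mul(-138, Pow(103, -1))) = Mul(8, Mul(-138, Rational(1, 103))) = Mul(8, Rational(-138, 103)) = Rational(-1104, 103))
Function('m')(X) = Add(-45, Mul(Rational(5, 117), Pow(X, Rational(-1, 2)))) (Function('m')(X) = Add(-45, Mul(5, Mul(Mul(Pow(Add(119, -2), -1), Pow(X, -1)), Pow(X, Rational(1, 2))))) = Add(-45, Mul(5, Mul(Mul(Pow(117, -1), Pow(X, -1)), Pow(X, Rational(1, 2))))) = Add(-45, Mul(5, Mul(Mul(Rational(1, 117), Pow(X, -1)), Pow(X, Rational(1, 2))))) = Add(-45, Mul(5, Mul(Rational(1, 117), Pow(X, Rational(-1, 2))))) = Add(-45, Mul(Rational(5, 117), Pow(X, Rational(-1, 2)))))
Add(Mul(Function('h')(178), Pow(Function('m')(Mul(127, Pow(57, -1))), -1)), Mul(-12394, Pow(-15265, -1))) = Add(Mul(Rational(-1104, 103), Pow(Add(-45, Mul(Rational(5, 117), Pow(Mul(127, Pow(57, -1)), Rational(-1, 2)))), -1)), Mul(-12394, Pow(-15265, -1))) = Add(Mul(Rational(-1104, 103), Pow(Add(-45, Mul(Rational(5, 117), Pow(Mul(127, Rational(1, 57)), Rational(-1, 2)))), -1)), Mul(-12394, Rational(-1, 15265))) = Add(Mul(Rational(-1104, 103), Pow(Add(-45, Mul(Rational(5, 117), Pow(Rational(127, 57), Rational(-1, 2)))), -1)), Rational(12394, 15265)) = Add(Mul(Rational(-1104, 103), Pow(Add(-45, Mul(Rational(5, 117), Mul(Rational(1, 127), Pow(7239, Rational(1, 2))))), -1)), Rational(12394, 15265)) = Add(Mul(Rational(-1104, 103), Pow(Add(-45, Mul(Rational(5, 14859), Pow(7239, Rational(1, 2)))), -1)), Rational(12394, 15265)) = Add(Rational(12394, 15265), Mul(Rational(-1104, 103), Pow(Add(-45, Mul(Rational(5, 14859), Pow(7239, Rational(1, 2)))), -1)))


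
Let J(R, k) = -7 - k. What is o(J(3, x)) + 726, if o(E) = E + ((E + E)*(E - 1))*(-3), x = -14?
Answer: 481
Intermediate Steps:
o(E) = E - 6*E*(-1 + E) (o(E) = E + ((2*E)*(-1 + E))*(-3) = E + (2*E*(-1 + E))*(-3) = E - 6*E*(-1 + E))
o(J(3, x)) + 726 = (-7 - 1*(-14))*(7 - 6*(-7 - 1*(-14))) + 726 = (-7 + 14)*(7 - 6*(-7 + 14)) + 726 = 7*(7 - 6*7) + 726 = 7*(7 - 42) + 726 = 7*(-35) + 726 = -245 + 726 = 481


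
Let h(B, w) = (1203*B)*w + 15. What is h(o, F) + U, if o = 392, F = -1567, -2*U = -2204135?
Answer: -1475715019/2 ≈ -7.3786e+8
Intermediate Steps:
U = 2204135/2 (U = -½*(-2204135) = 2204135/2 ≈ 1.1021e+6)
h(B, w) = 15 + 1203*B*w (h(B, w) = 1203*B*w + 15 = 15 + 1203*B*w)
h(o, F) + U = (15 + 1203*392*(-1567)) + 2204135/2 = (15 - 738959592) + 2204135/2 = -738959577 + 2204135/2 = -1475715019/2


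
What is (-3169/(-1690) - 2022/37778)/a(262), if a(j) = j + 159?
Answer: 4473127/1033794970 ≈ 0.0043269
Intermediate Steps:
a(j) = 159 + j
(-3169/(-1690) - 2022/37778)/a(262) = (-3169/(-1690) - 2022/37778)/(159 + 262) = (-3169*(-1/1690) - 2022*1/37778)/421 = (3169/1690 - 1011/18889)*(1/421) = (4473127/2455570)*(1/421) = 4473127/1033794970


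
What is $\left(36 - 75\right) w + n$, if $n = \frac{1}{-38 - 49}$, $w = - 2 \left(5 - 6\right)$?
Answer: $- \frac{6787}{87} \approx -78.011$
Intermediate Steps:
$w = 2$ ($w = \left(-2\right) \left(-1\right) = 2$)
$n = - \frac{1}{87}$ ($n = \frac{1}{-87} = - \frac{1}{87} \approx -0.011494$)
$\left(36 - 75\right) w + n = \left(36 - 75\right) 2 - \frac{1}{87} = \left(-39\right) 2 - \frac{1}{87} = -78 - \frac{1}{87} = - \frac{6787}{87}$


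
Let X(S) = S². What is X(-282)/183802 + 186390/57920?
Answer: 1943244243/532290592 ≈ 3.6507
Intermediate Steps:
X(-282)/183802 + 186390/57920 = (-282)²/183802 + 186390/57920 = 79524*(1/183802) + 186390*(1/57920) = 39762/91901 + 18639/5792 = 1943244243/532290592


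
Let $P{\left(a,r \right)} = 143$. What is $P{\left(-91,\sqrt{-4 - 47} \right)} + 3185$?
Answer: $3328$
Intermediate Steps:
$P{\left(-91,\sqrt{-4 - 47} \right)} + 3185 = 143 + 3185 = 3328$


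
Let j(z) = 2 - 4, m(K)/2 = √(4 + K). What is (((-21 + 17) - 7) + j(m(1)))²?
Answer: 169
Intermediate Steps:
m(K) = 2*√(4 + K)
j(z) = -2
(((-21 + 17) - 7) + j(m(1)))² = (((-21 + 17) - 7) - 2)² = ((-4 - 7) - 2)² = (-11 - 2)² = (-13)² = 169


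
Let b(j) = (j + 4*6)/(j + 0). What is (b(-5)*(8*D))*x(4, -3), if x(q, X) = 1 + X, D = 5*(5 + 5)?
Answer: 3040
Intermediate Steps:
D = 50 (D = 5*10 = 50)
b(j) = (24 + j)/j (b(j) = (j + 24)/j = (24 + j)/j)
(b(-5)*(8*D))*x(4, -3) = (((24 - 5)/(-5))*(8*50))*(1 - 3) = (-⅕*19*400)*(-2) = -19/5*400*(-2) = -1520*(-2) = 3040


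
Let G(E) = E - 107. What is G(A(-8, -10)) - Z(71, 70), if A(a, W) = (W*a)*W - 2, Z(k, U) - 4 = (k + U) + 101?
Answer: -1155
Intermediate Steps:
Z(k, U) = 105 + U + k (Z(k, U) = 4 + ((k + U) + 101) = 4 + ((U + k) + 101) = 4 + (101 + U + k) = 105 + U + k)
A(a, W) = -2 + a*W² (A(a, W) = a*W² - 2 = -2 + a*W²)
G(E) = -107 + E
G(A(-8, -10)) - Z(71, 70) = (-107 + (-2 - 8*(-10)²)) - (105 + 70 + 71) = (-107 + (-2 - 8*100)) - 1*246 = (-107 + (-2 - 800)) - 246 = (-107 - 802) - 246 = -909 - 246 = -1155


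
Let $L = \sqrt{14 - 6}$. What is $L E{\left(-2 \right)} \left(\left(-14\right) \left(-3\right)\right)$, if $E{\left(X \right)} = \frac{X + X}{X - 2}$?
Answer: $84 \sqrt{2} \approx 118.79$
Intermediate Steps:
$E{\left(X \right)} = \frac{2 X}{-2 + X}$
$L = 2 \sqrt{2}$ ($L = \sqrt{8} = 2 \sqrt{2} \approx 2.8284$)
$L E{\left(-2 \right)} \left(\left(-14\right) \left(-3\right)\right) = 2 \sqrt{2} \cdot 2 \left(-2\right) \frac{1}{-2 - 2} \left(\left(-14\right) \left(-3\right)\right) = 2 \sqrt{2} \cdot 2 \left(-2\right) \frac{1}{-4} \cdot 42 = 2 \sqrt{2} \cdot 2 \left(-2\right) \left(- \frac{1}{4}\right) 42 = 2 \sqrt{2} \cdot 1 \cdot 42 = 2 \sqrt{2} \cdot 42 = 84 \sqrt{2}$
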